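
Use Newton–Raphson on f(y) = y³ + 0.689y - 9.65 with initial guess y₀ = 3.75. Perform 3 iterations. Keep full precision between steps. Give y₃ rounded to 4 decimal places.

Newton update: y ← y − f(y)/f'(y).
f'(y) = 3y² + 0.689
y_0 = 3.750000: f = 45.668125, f' = 42.876500 → y_1 = 3.750000 - (45.668125)/(42.876500) = 2.684891
y_1 = 2.684891: f = 11.554313, f' = 22.314927 → y_2 = 2.684891 - (11.554313)/(22.314927) = 2.167107
y_2 = 2.167107: f = 2.020643, f' = 14.778064 → y_3 = 2.167107 - (2.020643)/(14.778064) = 2.030375

2.0304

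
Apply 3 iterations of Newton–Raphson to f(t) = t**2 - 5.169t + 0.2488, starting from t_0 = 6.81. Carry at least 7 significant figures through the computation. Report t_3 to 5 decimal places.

5.12049

f'(t) = 2t - 5.169
t_0 = 6.810000: f = 11.424010, f' = 8.451000 → t_1 = 6.810000 - (11.424010)/(8.451000) = 5.458206
t_1 = 5.458206: f = 1.827347, f' = 5.747412 → t_2 = 5.458206 - (1.827347)/(5.747412) = 5.140264
t_2 = 5.140264: f = 0.101087, f' = 5.111527 → t_3 = 5.140264 - (0.101087)/(5.111527) = 5.120487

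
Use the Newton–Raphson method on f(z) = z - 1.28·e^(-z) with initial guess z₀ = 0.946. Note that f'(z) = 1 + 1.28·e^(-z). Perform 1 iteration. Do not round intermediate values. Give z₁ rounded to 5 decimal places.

0.64608

Newton update: z ← z − f(z)/f'(z).
z_0 = 0.946000: f = 0.448987, f' = 1.497013 → z_1 = 0.946000 - (0.448987)/(1.497013) = 0.646078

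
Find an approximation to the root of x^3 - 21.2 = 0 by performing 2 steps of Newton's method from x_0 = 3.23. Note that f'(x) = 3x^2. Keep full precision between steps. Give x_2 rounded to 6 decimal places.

x_0 = 3.230000: f = 12.498267, f' = 31.298700 → x_1 = 3.230000 - (12.498267)/(31.298700) = 2.830678
x_1 = 2.830678: f = 1.481475, f' = 24.038210 → x_2 = 2.830678 - (1.481475)/(24.038210) = 2.769048

2.769048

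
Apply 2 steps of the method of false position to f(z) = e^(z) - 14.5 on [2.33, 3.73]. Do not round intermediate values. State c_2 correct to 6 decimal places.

False-position update: c = (a·f(b) − b·f(a))/(f(b) − f(a)); replace the endpoint whose sign matches f(c).
f(2.330000) = -4.222058, f(3.730000) = 27.179108
step 1: c = 2.518238, f(c) = -2.093288 < 0 → new bracket [2.518238, 3.730000]
step 2: c = 2.604892, f(c) = -0.970242 < 0 → new bracket [2.604892, 3.730000]

2.604892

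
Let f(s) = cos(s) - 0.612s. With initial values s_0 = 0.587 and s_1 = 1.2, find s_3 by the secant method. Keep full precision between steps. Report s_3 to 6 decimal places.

f(s_0) = 0.473362, f(s_1) = -0.372042
s_2 = 1.200000 - (-0.372042)·(1.200000 - 0.587000)/(-0.372042 - (0.473362)) = 0.930233; f(s_2) = 0.028344
s_3 = 0.930233 - (0.028344)·(0.930233 - 1.200000)/(0.028344 - (-0.372042)) = 0.949331; f(s_3) = 0.001237

0.949331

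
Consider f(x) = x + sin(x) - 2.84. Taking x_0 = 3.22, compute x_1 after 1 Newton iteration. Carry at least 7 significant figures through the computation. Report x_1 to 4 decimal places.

-94.9718

f'(x) = 1 + cos(x)
x_0 = 3.220000: f = 0.301673, f' = 0.003072 → x_1 = 3.220000 - (0.301673)/(0.003072) = -94.971836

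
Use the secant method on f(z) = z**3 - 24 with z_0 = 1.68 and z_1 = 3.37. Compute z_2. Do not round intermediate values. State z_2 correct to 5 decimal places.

2.65064

f(z_0) = -19.258368, f(z_1) = 14.272753
z_2 = 3.370000 - (14.272753)·(3.370000 - 1.680000)/(14.272753 - (-19.258368)) = 2.650640; f(z_2) = -5.376892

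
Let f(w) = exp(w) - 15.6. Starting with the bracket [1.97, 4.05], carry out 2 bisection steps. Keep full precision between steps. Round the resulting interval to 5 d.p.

[2.49000, 3.01000]

f(1.970000) = -8.429324, f(4.050000) = 41.797457 (opposite signs)
step 1: m = 3.010000, f(m) = 4.687400 > 0 → root in [1.970000, 3.010000]
step 2: m = 2.490000, f(m) = -3.538724 < 0 → root in [2.490000, 3.010000]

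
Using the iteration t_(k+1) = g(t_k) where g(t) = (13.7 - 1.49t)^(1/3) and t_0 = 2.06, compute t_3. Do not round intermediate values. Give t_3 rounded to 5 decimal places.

t_1 = g(2.060000) = 2.198801
t_2 = g(2.198801) = 2.184449
t_3 = g(2.184449) = 2.185941

2.18594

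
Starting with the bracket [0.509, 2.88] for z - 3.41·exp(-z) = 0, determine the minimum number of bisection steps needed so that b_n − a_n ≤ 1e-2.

Initial width b − a = 2.88 − 0.509 = 2.371000.
After n steps the width is (b−a)/2^n; need (b−a)/2^n ≤ 1e-2.
So n ≥ log₂(2.371000/1e-2) = log₂(237.1000) ≈ 7.8894.
Hence n = 8.

8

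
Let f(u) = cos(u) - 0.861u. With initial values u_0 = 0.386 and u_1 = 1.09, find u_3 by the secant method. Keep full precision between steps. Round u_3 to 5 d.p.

0.80349

f(u_0) = 0.594076, f(u_1) = -0.476005
u_2 = 1.090000 - (-0.476005)·(1.090000 - 0.386000)/(-0.476005 - (0.594076)) = 0.776839; f(u_2) = 0.044274
u_3 = 0.776839 - (0.044274)·(0.776839 - 1.090000)/(0.044274 - (-0.476005)) = 0.803488; f(u_3) = 0.002397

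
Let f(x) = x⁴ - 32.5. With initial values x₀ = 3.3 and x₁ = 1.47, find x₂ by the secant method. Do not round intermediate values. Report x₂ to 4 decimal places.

f(x_0) = 86.092100, f(x_1) = -27.830511
x_2 = 1.470000 - (-27.830511)·(1.470000 - 3.300000)/(-27.830511 - (86.092100)) = 1.917056; f(x_2) = -18.993601

1.9171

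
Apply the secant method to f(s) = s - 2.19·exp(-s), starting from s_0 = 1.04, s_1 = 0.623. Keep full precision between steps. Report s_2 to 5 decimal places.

f(s_0) = 0.265934, f(s_1) = -0.551569
s_2 = 0.623000 - (-0.551569)·(0.623000 - 1.040000)/(-0.551569 - (0.265934)) = 0.904350; f(s_2) = 0.017827

0.90435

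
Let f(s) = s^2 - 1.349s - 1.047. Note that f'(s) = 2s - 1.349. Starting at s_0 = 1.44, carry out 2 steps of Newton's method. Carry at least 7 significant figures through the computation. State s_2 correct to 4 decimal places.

s_0 = 1.440000: f = -0.915960, f' = 1.531000 → s_1 = 1.440000 - (-0.915960)/(1.531000) = 2.038276
s_1 = 2.038276: f = 0.357934, f' = 2.727551 → s_2 = 2.038276 - (0.357934)/(2.727551) = 1.907047

1.9070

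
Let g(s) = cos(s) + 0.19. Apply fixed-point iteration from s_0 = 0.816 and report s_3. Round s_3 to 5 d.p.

s_1 = g(0.816000) = 0.875140
s_2 = g(0.875140) = 0.830889
s_3 = g(0.830889) = 0.864219

0.86422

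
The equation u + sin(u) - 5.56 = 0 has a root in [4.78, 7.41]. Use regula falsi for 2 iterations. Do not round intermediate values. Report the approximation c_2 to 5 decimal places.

False-position update: c = (a·f(b) − b·f(a))/(f(b) − f(a)); replace the endpoint whose sign matches f(c).
f(4.780000) = -1.777715, f(7.410000) = 2.753049
step 1: c = 5.811921, f(c) = -0.202092 < 0 → new bracket [5.811921, 7.410000]
step 2: c = 5.921208, f(c) = 0.007084 > 0 → new bracket [5.811921, 5.921208]

5.92121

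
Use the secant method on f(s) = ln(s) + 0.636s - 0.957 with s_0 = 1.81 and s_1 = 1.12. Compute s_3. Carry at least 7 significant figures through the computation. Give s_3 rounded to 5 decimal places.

Secant update: s_(k+1) = s_k − f(s_k)·(s_k − s_(k-1))/(f(s_k) − f(s_(k-1))).
f(s_0) = 0.787487, f(s_1) = -0.131351
s_2 = 1.120000 - (-0.131351)·(1.120000 - 1.810000)/(-0.131351 - (0.787487)) = 1.218638; f(s_2) = 0.015788
s_3 = 1.218638 - (0.015788)·(1.218638 - 1.120000)/(0.015788 - (-0.131351)) = 1.208054; f(s_3) = 0.000334

1.20805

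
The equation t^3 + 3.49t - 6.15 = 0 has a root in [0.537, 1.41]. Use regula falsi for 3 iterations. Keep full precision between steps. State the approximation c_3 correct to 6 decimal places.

1.229161

False-position update: c = (a·f(b) − b·f(a))/(f(b) − f(a)); replace the endpoint whose sign matches f(c).
f(0.537000) = -4.121016, f(1.410000) = 1.574121
step 1: c = 1.168705, f(c) = -0.474918 < 0 → new bracket [1.168705, 1.410000]
step 2: c = 1.224631, f(c) = -0.039429 < 0 → new bracket [1.224631, 1.410000]
step 3: c = 1.229161, f(c) = -0.003165 < 0 → new bracket [1.229161, 1.410000]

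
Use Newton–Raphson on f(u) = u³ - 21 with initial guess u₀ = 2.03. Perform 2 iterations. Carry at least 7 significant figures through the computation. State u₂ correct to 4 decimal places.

2.7862

Newton update: u ← u − f(u)/f'(u).
f'(u) = 3u²
u_0 = 2.030000: f = -12.634573, f' = 12.362700 → u_1 = 2.030000 - (-12.634573)/(12.362700) = 3.051991
u_1 = 3.051991: f = 7.428236, f' = 27.943954 → u_2 = 3.051991 - (7.428236)/(27.943954) = 2.786165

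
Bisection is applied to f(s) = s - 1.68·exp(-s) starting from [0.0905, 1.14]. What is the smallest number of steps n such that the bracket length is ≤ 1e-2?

Initial width b − a = 1.14 − 0.0905 = 1.049500.
After n steps the width is (b−a)/2^n; need (b−a)/2^n ≤ 1e-2.
So n ≥ log₂(1.049500/1e-2) = log₂(104.9500) ≈ 6.7136.
Hence n = 7.

7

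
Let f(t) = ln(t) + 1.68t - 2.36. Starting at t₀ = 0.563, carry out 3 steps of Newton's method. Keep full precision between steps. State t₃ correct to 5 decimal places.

1.26489

f'(t) = 1/t + 1.68
t_0 = 0.563000: f = -1.988636, f' = 3.456199 → t_1 = 0.563000 - (-1.988636)/(3.456199) = 1.138382
t_1 = 1.138382: f = -0.317910, f' = 2.558440 → t_2 = 1.138382 - (-0.317910)/(2.558440) = 1.262641
t_2 = 1.262641: f = -0.005556, f' = 2.471990 → t_3 = 1.262641 - (-0.005556)/(2.471990) = 1.264889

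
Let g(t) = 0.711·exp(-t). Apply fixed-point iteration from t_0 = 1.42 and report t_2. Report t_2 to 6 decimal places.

0.598732

t_1 = g(1.420000) = 0.171859
t_2 = g(0.171859) = 0.598732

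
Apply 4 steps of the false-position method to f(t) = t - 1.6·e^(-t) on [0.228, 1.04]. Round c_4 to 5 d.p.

0.75335

f(0.228000) = -1.045799, f(1.040000) = 0.474473
step 1: c = 0.786577, f(c) = 0.057935 > 0 → new bracket [0.228000, 0.786577]
step 2: c = 0.757257, f(c) = 0.006936 > 0 → new bracket [0.228000, 0.757257]
step 3: c = 0.753770, f(c) = 0.000828 > 0 → new bracket [0.228000, 0.753770]
step 4: c = 0.753354, f(c) = 0.000099 > 0 → new bracket [0.228000, 0.753354]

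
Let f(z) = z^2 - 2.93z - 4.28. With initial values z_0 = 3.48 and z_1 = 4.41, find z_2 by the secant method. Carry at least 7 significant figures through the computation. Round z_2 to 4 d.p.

f(z_0) = -2.366000, f(z_1) = 2.246800
z_2 = 4.410000 - (2.246800)·(4.410000 - 3.480000)/(2.246800 - (-2.366000)) = 3.957016; f(z_2) = -0.216081

3.9570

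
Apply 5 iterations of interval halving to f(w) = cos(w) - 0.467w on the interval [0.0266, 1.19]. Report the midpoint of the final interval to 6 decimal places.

f(0.026600) = 0.987224, f(1.190000) = -0.184070 (opposite signs)
step 1: m = 0.608300, f(m) = 0.536545 > 0 → root in [0.608300, 1.190000]
step 2: m = 0.899150, f(m) = 0.202373 > 0 → root in [0.899150, 1.190000]
step 3: m = 1.044575, f(m) = 0.014453 > 0 → root in [1.044575, 1.190000]
step 4: m = 1.117287, f(m) = -0.083651 < 0 → root in [1.044575, 1.117287]
step 5: m = 1.080931, f(m) = -0.034288 < 0 → root in [1.044575, 1.080931]
Midpoint of [1.044575, 1.080931] = 1.062753

1.062753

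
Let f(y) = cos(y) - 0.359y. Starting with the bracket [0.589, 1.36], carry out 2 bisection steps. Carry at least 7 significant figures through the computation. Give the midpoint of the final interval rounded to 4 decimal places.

1.0709

f(0.589000) = 0.620046, f(1.360000) = -0.279001 (opposite signs)
step 1: m = 0.974500, f(m) = 0.211736 > 0 → root in [0.974500, 1.360000]
step 2: m = 1.167250, f(m) = -0.026360 < 0 → root in [0.974500, 1.167250]
Midpoint of [0.974500, 1.167250] = 1.070875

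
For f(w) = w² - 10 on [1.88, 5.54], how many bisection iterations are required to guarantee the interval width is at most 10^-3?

12

Initial width b − a = 5.54 − 1.88 = 3.660000.
After n steps the width is (b−a)/2^n; need (b−a)/2^n ≤ 10^-3.
So n ≥ log₂(3.660000/10^-3) = log₂(3660.0000) ≈ 11.8376.
Hence n = 12.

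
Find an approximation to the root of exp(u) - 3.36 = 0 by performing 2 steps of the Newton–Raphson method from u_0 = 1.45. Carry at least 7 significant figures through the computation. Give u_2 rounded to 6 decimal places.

1.212282

f'(u) = exp(u)
u_0 = 1.450000: f = 0.903115, f' = 4.263115 → u_1 = 1.450000 - (0.903115)/(4.263115) = 1.238156
u_1 = 1.238156: f = 0.089248, f' = 3.449248 → u_2 = 1.238156 - (0.089248)/(3.449248) = 1.212282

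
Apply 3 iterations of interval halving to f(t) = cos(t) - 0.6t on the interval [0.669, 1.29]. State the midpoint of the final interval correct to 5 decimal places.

f(0.669000) = 0.383042, f(1.290000) = -0.496879 (opposite signs)
step 1: m = 0.979500, f(m) = -0.030262 < 0 → root in [0.669000, 0.979500]
step 2: m = 0.824250, f(m) = 0.184558 > 0 → root in [0.824250, 0.979500]
step 3: m = 0.901875, f(m) = 0.079015 > 0 → root in [0.901875, 0.979500]
Midpoint of [0.901875, 0.979500] = 0.940688

0.94069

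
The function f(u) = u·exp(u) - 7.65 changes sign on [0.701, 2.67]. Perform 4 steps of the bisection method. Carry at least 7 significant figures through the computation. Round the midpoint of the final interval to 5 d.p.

f(0.701000) = -6.236947, f(2.670000) = 30.904718 (opposite signs)
step 1: m = 1.685500, f(m) = 1.443522 > 0 → root in [0.701000, 1.685500]
step 2: m = 1.193250, f(m) = -3.714922 < 0 → root in [1.193250, 1.685500]
step 3: m = 1.439375, f(m) = -1.578632 < 0 → root in [1.439375, 1.685500]
step 4: m = 1.562438, f(m) = -0.196493 < 0 → root in [1.562438, 1.685500]
Midpoint of [1.562438, 1.685500] = 1.623969

1.62397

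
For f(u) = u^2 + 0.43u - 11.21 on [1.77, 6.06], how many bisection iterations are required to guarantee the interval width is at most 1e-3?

Initial width b − a = 6.06 − 1.77 = 4.290000.
After n steps the width is (b−a)/2^n; need (b−a)/2^n ≤ 1e-3.
So n ≥ log₂(4.290000/1e-3) = log₂(4290.0000) ≈ 12.0668.
Hence n = 13.

13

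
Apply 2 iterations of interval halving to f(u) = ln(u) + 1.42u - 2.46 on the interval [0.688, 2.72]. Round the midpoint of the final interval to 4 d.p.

f(0.688000) = -1.857006, f(2.720000) = 2.403032 (opposite signs)
step 1: m = 1.704000, f(m) = 0.492658 > 0 → root in [0.688000, 1.704000]
step 2: m = 1.196000, f(m) = -0.582697 < 0 → root in [1.196000, 1.704000]
Midpoint of [1.196000, 1.704000] = 1.450000

1.4500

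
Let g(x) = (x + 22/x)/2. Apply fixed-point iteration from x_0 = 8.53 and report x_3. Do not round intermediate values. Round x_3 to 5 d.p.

x_1 = g(8.530000) = 5.554566
x_2 = g(5.554566) = 4.757636
x_3 = g(4.757636) = 4.690891

4.69089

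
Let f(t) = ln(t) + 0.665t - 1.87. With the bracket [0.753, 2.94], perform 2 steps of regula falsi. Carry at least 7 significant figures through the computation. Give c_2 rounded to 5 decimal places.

1.90075

f(0.753000) = -1.652945, f(2.940000) = 1.163510
step 1: c = 2.036525, f(c) = 0.195534 > 0 → new bracket [0.753000, 2.036525]
step 2: c = 1.900752, f(c) = 0.036250 > 0 → new bracket [0.753000, 1.900752]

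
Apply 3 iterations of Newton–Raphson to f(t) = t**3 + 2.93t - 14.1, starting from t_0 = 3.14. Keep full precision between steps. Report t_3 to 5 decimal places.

f'(t) = 3t**2 + 2.93
t_0 = 3.140000: f = 26.059344, f' = 32.508800 → t_1 = 3.140000 - (26.059344)/(32.508800) = 2.338391
t_1 = 2.338391: f = 5.537979, f' = 19.334219 → t_2 = 2.338391 - (5.537979)/(19.334219) = 2.051957
t_2 = 2.051957: f = 0.552056, f' = 15.561583 → t_3 = 2.051957 - (0.552056)/(15.561583) = 2.016481

2.01648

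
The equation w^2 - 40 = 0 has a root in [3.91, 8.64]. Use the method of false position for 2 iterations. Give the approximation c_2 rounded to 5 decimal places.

f(3.910000) = -24.711900, f(8.640000) = 34.649600
step 1: c = 5.879076, f(c) = -5.436469 < 0 → new bracket [5.879076, 8.640000]
step 2: c = 6.253512, f(c) = -0.893588 < 0 → new bracket [6.253512, 8.640000]

6.25351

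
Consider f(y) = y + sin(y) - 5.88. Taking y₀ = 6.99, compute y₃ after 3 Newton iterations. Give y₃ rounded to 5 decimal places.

Newton update: y ← y − f(y)/f'(y).
f'(y) = 1 + cos(y)
y_0 = 6.990000: f = 1.759415, f' = 1.760434 → y_1 = 6.990000 - (1.759415)/(1.760434) = 5.990579
y_1 = 5.990579: f = -0.177870, f' = 1.957495 → y_2 = 5.990579 - (-0.177870)/(1.957495) = 6.081445
y_2 = 6.081445: f = 0.001070, f' = 1.979719 → y_3 = 6.081445 - (0.001070)/(1.979719) = 6.080904

6.08090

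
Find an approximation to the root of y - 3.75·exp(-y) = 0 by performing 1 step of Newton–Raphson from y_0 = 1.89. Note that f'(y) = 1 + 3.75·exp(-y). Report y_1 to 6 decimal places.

1.045146

Newton update: y ← y − f(y)/f'(y).
y_0 = 1.890000: f = 1.323481, f' = 1.566519 → y_1 = 1.890000 - (1.323481)/(1.566519) = 1.045146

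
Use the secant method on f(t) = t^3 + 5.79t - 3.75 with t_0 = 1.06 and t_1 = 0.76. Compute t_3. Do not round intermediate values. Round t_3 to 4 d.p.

0.6095

f(t_0) = 3.578416, f(t_1) = 1.089376
t_2 = 0.760000 - (1.089376)·(0.760000 - 1.060000)/(1.089376 - (3.578416)) = 0.628699; f(t_2) = 0.138670
t_3 = 0.628699 - (0.138670)·(0.628699 - 0.760000)/(0.138670 - (1.089376)) = 0.609548; f(t_3) = 0.005758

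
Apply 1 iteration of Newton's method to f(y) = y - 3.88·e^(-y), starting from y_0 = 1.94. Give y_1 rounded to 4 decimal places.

1.0524

f'(y) = 1 + 3.88·e^(-y)
y_0 = 1.940000: f = 1.382429, f' = 1.557571 → y_1 = 1.940000 - (1.382429)/(1.557571) = 1.052446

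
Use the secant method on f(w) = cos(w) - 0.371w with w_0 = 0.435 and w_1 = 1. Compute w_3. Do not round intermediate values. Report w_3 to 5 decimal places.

f(w_0) = 0.745485, f(w_1) = 0.169302
w_2 = 1.000000 - (0.169302)·(1.000000 - 0.435000)/(0.169302 - (0.745485)) = 1.166016; f(w_2) = -0.038776
w_3 = 1.166016 - (-0.038776)·(1.166016 - 1.000000)/(-0.038776 - (0.169302)) = 1.135079; f(w_3) = 0.000946

1.13508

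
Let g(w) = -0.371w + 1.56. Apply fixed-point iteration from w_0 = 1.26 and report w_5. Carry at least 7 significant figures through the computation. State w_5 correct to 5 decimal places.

1.13700

w_1 = g(1.260000) = 1.092540
w_2 = g(1.092540) = 1.154668
w_3 = g(1.154668) = 1.131618
w_4 = g(1.131618) = 1.140170
w_5 = g(1.140170) = 1.136997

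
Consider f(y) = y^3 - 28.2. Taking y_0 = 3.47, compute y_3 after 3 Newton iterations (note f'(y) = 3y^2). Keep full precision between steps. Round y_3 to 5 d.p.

y_0 = 3.470000: f = 13.581923, f' = 36.122700 → y_1 = 3.470000 - (13.581923)/(36.122700) = 3.094006
y_1 = 3.094006: f = 1.418523, f' = 28.718617 → y_2 = 3.094006 - (1.418523)/(28.718617) = 3.044612
y_2 = 3.044612: f = 0.022525, f' = 27.808987 → y_3 = 3.044612 - (0.022525)/(27.808987) = 3.043802

3.04380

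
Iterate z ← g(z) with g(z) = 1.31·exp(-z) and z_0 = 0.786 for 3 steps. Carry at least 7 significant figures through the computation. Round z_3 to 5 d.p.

0.63691

z_1 = g(0.786000) = 0.596920
z_2 = g(0.596920) = 0.721161
z_3 = g(0.721161) = 0.636905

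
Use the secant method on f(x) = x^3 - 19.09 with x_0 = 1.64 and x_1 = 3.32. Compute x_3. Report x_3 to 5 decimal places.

f(x_0) = -14.679056, f(x_1) = 17.504368
x_2 = 3.320000 - (17.504368)·(3.320000 - 1.640000)/(17.504368 - (-14.679056)) = 2.406258; f(x_2) = -5.157575
x_3 = 2.406258 - (-5.157575)·(2.406258 - 3.320000)/(-5.157575 - (17.504368)) = 2.614214; f(x_3) = -1.224152

2.61421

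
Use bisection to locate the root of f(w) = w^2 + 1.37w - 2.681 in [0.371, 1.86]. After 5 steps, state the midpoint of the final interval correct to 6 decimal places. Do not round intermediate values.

1.092234

f(0.371000) = -2.035089, f(1.860000) = 3.326800 (opposite signs)
step 1: m = 1.115500, f(m) = 0.091575 > 0 → root in [0.371000, 1.115500]
step 2: m = 0.743250, f(m) = -1.110327 < 0 → root in [0.743250, 1.115500]
step 3: m = 0.929375, f(m) = -0.544018 < 0 → root in [0.929375, 1.115500]
step 4: m = 1.022437, f(m) = -0.234882 < 0 → root in [1.022437, 1.115500]
step 5: m = 1.068969, f(m) = -0.073819 < 0 → root in [1.068969, 1.115500]
Midpoint of [1.068969, 1.115500] = 1.092234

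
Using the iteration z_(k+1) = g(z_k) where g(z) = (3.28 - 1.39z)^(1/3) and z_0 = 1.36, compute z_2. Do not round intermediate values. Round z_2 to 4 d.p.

1.2002

z_1 = g(1.360000) = 1.115912
z_2 = g(1.115912) = 1.200204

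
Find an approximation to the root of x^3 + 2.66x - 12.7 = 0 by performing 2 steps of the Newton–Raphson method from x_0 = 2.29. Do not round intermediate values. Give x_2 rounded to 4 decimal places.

f'(x) = 3x^2 + 2.66
x_0 = 2.290000: f = 5.400389, f' = 18.392300 → x_1 = 2.290000 - (5.400389)/(18.392300) = 1.996378
x_1 = 1.996378: f = 0.566976, f' = 14.616572 → x_2 = 1.996378 - (0.566976)/(14.616572) = 1.957588

1.9576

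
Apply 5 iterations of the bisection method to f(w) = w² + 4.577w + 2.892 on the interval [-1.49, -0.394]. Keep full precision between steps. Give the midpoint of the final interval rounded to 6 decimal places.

f(-1.490000) = -1.707630, f(-0.394000) = 1.243898 (opposite signs)
step 1: m = -0.942000, f(m) = -0.532170 < 0 → root in [-0.942000, -0.394000]
step 2: m = -0.668000, f(m) = 0.280788 > 0 → root in [-0.942000, -0.668000]
step 3: m = -0.805000, f(m) = -0.144460 < 0 → root in [-0.805000, -0.668000]
step 4: m = -0.736500, f(m) = 0.063472 > 0 → root in [-0.805000, -0.736500]
step 5: m = -0.770750, f(m) = -0.041667 < 0 → root in [-0.770750, -0.736500]
Midpoint of [-0.770750, -0.736500] = -0.753625

-0.753625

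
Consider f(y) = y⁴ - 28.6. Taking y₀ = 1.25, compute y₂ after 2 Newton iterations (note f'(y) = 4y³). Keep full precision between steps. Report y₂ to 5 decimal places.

3.52226

y_0 = 1.250000: f = -26.158594, f' = 7.812500 → y_1 = 1.250000 - (-26.158594)/(7.812500) = 4.598300
y_1 = 4.598300: f = 418.484082, f' = 388.912496 → y_2 = 4.598300 - (418.484082)/(388.912496) = 3.522263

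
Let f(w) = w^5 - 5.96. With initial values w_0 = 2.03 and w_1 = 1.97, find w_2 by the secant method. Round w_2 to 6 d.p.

1.673747

f(w_0) = 28.513088, f(w_1) = 23.710928
w_2 = 1.970000 - (23.710928)·(1.970000 - 2.030000)/(23.710928 - (28.513088)) = 1.673747; f(w_2) = 7.175563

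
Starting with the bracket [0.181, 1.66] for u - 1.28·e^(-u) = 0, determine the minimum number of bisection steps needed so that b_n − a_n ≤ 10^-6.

21

Initial width b − a = 1.66 − 0.181 = 1.479000.
After n steps the width is (b−a)/2^n; need (b−a)/2^n ≤ 10^-6.
So n ≥ log₂(1.479000/10^-6) = log₂(1479000.0000) ≈ 20.4962.
Hence n = 21.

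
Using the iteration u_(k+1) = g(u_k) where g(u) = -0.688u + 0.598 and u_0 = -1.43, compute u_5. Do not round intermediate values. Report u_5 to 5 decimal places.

u_1 = g(-1.430000) = 1.581840
u_2 = g(1.581840) = -0.490306
u_3 = g(-0.490306) = 0.935330
u_4 = g(0.935330) = -0.045507
u_5 = g(-0.045507) = 0.629309

0.62931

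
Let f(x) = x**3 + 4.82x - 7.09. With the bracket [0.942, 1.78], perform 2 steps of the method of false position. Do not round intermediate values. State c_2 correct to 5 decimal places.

1.14196

f(0.942000) = -1.713663, f(1.780000) = 7.129352
step 1: c = 1.104394, f(c) = -0.419810 < 0 → new bracket [1.104394, 1.780000]
step 2: c = 1.141964, f(c) = -0.096517 < 0 → new bracket [1.141964, 1.780000]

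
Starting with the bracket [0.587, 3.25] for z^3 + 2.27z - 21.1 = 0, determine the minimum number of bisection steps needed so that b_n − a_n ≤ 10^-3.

Initial width b − a = 3.25 − 0.587 = 2.663000.
After n steps the width is (b−a)/2^n; need (b−a)/2^n ≤ 10^-3.
So n ≥ log₂(2.663000/10^-3) = log₂(2663.0000) ≈ 11.3788.
Hence n = 12.

12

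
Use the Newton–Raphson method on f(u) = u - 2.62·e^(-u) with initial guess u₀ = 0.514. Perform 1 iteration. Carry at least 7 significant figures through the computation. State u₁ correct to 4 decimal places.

f'(u) = 1 + 2.62·e^(-u)
u_0 = 0.514000: f = -1.053018, f' = 2.567018 → u_1 = 0.514000 - (-1.053018)/(2.567018) = 0.924211

0.9242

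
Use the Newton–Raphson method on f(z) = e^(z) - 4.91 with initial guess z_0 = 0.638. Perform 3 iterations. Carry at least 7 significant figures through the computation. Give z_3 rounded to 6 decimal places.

1.604585

Newton update: z ← z − f(z)/f'(z).
f'(z) = e^(z)
z_0 = 0.638000: f = -3.017308, f' = 1.892692 → z_1 = 0.638000 - (-3.017308)/(1.892692) = 2.232189
z_1 = 2.232189: f = 4.410246, f' = 9.320246 → z_2 = 2.232189 - (4.410246)/(9.320246) = 1.758999
z_2 = 1.758999: f = 0.896623, f' = 5.806623 → z_3 = 1.758999 - (0.896623)/(5.806623) = 1.604585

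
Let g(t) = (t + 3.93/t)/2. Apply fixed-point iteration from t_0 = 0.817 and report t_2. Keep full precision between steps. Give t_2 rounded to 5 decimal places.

2.10520

t_1 = g(0.817000) = 2.813641
t_2 = g(2.813641) = 2.105204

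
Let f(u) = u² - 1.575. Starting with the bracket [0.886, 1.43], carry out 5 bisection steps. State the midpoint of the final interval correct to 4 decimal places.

f(0.886000) = -0.790004, f(1.430000) = 0.469900 (opposite signs)
step 1: m = 1.158000, f(m) = -0.234036 < 0 → root in [1.158000, 1.430000]
step 2: m = 1.294000, f(m) = 0.099436 > 0 → root in [1.158000, 1.294000]
step 3: m = 1.226000, f(m) = -0.071924 < 0 → root in [1.226000, 1.294000]
step 4: m = 1.260000, f(m) = 0.012600 > 0 → root in [1.226000, 1.260000]
step 5: m = 1.243000, f(m) = -0.029951 < 0 → root in [1.243000, 1.260000]
Midpoint of [1.243000, 1.260000] = 1.251500

1.2515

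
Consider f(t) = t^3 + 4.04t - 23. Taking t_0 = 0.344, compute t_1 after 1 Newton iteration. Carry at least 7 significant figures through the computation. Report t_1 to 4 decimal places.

5.2517

f'(t) = 3t^2 + 4.04
t_0 = 0.344000: f = -21.569532, f' = 4.395008 → t_1 = 0.344000 - (-21.569532)/(4.395008) = 5.251735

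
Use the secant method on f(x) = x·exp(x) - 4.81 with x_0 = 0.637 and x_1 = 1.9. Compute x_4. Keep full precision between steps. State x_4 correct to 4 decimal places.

1.3271

f(x_0) = -3.605560, f(x_1) = 7.893199
x_2 = 1.900000 - (7.893199)·(1.900000 - 0.637000)/(7.893199 - (-3.605560)) = 1.033027; f(x_2) = -1.907650
x_3 = 1.033027 - (-1.907650)·(1.033027 - 1.900000)/(-1.907650 - (7.893199)) = 1.201776; f(x_3) = -0.812871
x_4 = 1.201776 - (-0.812871)·(1.201776 - 1.033027)/(-0.812871 - (-1.907650)) = 1.327071; f(x_4) = 0.193042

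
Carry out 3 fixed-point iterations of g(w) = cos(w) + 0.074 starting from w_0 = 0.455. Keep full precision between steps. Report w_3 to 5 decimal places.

0.87763

w_1 = g(0.455000) = 0.972261
w_2 = g(0.972261) = 0.637433
w_3 = g(0.637433) = 0.877626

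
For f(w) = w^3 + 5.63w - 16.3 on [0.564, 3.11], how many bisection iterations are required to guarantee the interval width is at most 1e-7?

25

Initial width b − a = 3.11 − 0.564 = 2.546000.
After n steps the width is (b−a)/2^n; need (b−a)/2^n ≤ 1e-7.
So n ≥ log₂(2.546000/1e-7) = log₂(25460000.0000) ≈ 24.6017.
Hence n = 25.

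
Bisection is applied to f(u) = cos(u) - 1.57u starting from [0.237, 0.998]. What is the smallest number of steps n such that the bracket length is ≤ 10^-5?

17

Initial width b − a = 0.998 − 0.237 = 0.761000.
After n steps the width is (b−a)/2^n; need (b−a)/2^n ≤ 10^-5.
So n ≥ log₂(0.761000/10^-5) = log₂(76100.0000) ≈ 16.2156.
Hence n = 17.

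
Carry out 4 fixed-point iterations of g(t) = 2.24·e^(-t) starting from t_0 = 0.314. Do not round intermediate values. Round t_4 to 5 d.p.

0.52634

t_1 = g(0.314000) = 1.636363
t_2 = g(1.636363) = 0.436099
t_3 = g(0.436099) = 1.448281
t_4 = g(1.448281) = 0.526342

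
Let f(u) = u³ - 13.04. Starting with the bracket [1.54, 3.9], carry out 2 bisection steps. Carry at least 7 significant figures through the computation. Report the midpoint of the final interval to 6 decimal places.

2.425000

f(1.540000) = -9.387736, f(3.900000) = 46.279000 (opposite signs)
step 1: m = 2.720000, f(m) = 7.083648 > 0 → root in [1.540000, 2.720000]
step 2: m = 2.130000, f(m) = -3.376403 < 0 → root in [2.130000, 2.720000]
Midpoint of [2.130000, 2.720000] = 2.425000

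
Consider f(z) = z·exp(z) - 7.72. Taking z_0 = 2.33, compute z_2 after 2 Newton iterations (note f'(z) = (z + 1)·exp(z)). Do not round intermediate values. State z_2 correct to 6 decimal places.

1.628580

z_0 = 2.330000: f = 16.227604, f' = 34.225545 → z_1 = 2.330000 - (16.227604)/(34.225545) = 1.855863
z_1 = 1.855863: f = 4.152354, f' = 18.269570 → z_2 = 1.855863 - (4.152354)/(18.269570) = 1.628580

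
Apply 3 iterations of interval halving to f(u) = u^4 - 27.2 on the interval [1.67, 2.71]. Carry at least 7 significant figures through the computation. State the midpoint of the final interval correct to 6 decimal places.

f(1.670000) = -19.422037, f(2.710000) = 26.735805 (opposite signs)
step 1: m = 2.190000, f(m) = -4.197425 < 0 → root in [2.190000, 2.710000]
step 2: m = 2.450000, f(m) = 8.830006 > 0 → root in [2.190000, 2.450000]
step 3: m = 2.320000, f(m) = 1.770230 > 0 → root in [2.190000, 2.320000]
Midpoint of [2.190000, 2.320000] = 2.255000

2.255000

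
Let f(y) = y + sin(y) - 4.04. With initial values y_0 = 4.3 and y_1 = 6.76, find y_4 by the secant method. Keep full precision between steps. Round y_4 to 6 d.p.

5.010646

f(y_0) = -0.656166, f(y_1) = 3.178951
y_2 = 6.760000 - (3.178951)·(6.760000 - 4.300000)/(3.178951 - (-0.656166)) = 4.720891; f(y_2) = -0.319072
y_3 = 4.720891 - (-0.319072)·(4.720891 - 6.760000)/(-0.319072 - (3.178951)) = 4.906889; f(y_3) = -0.114256
y_4 = 4.906889 - (-0.114256)·(4.906889 - 4.720891)/(-0.114256 - (-0.319072)) = 5.010646; f(y_4) = 0.014796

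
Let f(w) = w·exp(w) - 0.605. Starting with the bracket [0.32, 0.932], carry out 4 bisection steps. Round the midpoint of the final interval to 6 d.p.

f(0.320000) = -0.164319, f(0.932000) = 1.761892 (opposite signs)
step 1: m = 0.626000, f(m) = 0.565692 > 0 → root in [0.320000, 0.626000]
step 2: m = 0.473000, f(m) = 0.154071 > 0 → root in [0.320000, 0.473000]
step 3: m = 0.396500, f(m) = -0.015558 < 0 → root in [0.396500, 0.473000]
step 4: m = 0.434750, f(m) = 0.066505 > 0 → root in [0.396500, 0.434750]
Midpoint of [0.396500, 0.434750] = 0.415625

0.415625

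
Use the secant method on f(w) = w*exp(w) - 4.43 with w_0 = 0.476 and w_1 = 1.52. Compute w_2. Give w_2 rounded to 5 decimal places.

1.09458

Secant update: w_(k+1) = w_k − f(w_k)·(w_k − w_(k-1))/(f(w_k) − f(w_(k-1))).
f(w_0) = -3.663819, f(w_1) = 2.519782
w_2 = 1.520000 - (2.519782)·(1.520000 - 0.476000)/(2.519782 - (-3.663819)) = 1.094576; f(w_2) = -1.159499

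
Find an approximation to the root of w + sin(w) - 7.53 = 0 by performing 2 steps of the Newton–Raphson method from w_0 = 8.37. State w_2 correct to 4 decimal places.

7.7285

f'(w) = 1 + cos(w)
w_0 = 8.370000: f = 1.709791, f' = 0.506579 → w_1 = 8.370000 - (1.709791)/(0.506579) = 4.994830
w_1 = 4.994830: f = -3.495548, f' = 1.278701 → w_2 = 4.994830 - (-3.495548)/(1.278701) = 7.728502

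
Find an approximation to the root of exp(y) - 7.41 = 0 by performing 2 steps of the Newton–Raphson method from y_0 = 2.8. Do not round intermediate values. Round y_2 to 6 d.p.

f'(y) = exp(y)
y_0 = 2.800000: f = 9.034647, f' = 16.444647 → y_1 = 2.800000 - (9.034647)/(16.444647) = 2.250603
y_1 = 2.250603: f = 2.083455, f' = 9.493455 → y_2 = 2.250603 - (2.083455)/(9.493455) = 2.031140

2.031140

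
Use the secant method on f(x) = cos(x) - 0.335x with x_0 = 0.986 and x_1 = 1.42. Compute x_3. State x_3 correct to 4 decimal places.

1.1684

Secant update: x_(k+1) = x_k − f(x_k)·(x_k − x_(k-1))/(f(x_k) − f(x_(k-1))).
f(x_0) = 0.221720, f(x_1) = -0.325475
x_2 = 1.420000 - (-0.325475)·(1.420000 - 0.986000)/(-0.325475 - (0.221720)) = 1.161854; f(x_2) = 0.008418
x_3 = 1.161854 - (0.008418)·(1.161854 - 1.420000)/(0.008418 - (-0.325475)) = 1.168362; f(x_3) = 0.000258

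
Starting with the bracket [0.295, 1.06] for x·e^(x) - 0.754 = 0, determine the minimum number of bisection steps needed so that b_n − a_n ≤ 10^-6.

Initial width b − a = 1.06 − 0.295 = 0.765000.
After n steps the width is (b−a)/2^n; need (b−a)/2^n ≤ 10^-6.
So n ≥ log₂(0.765000/10^-6) = log₂(765000.0000) ≈ 19.5451.
Hence n = 20.

20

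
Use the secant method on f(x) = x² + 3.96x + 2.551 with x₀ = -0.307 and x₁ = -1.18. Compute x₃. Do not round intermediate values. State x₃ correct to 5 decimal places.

-0.79508

f(x_0) = 1.429529, f(x_1) = -0.729400
x_2 = -1.180000 - (-0.729400)·(-1.180000 - -0.307000)/(-0.729400 - (1.429529)) = -0.885055; f(x_2) = -0.170495
x_3 = -0.885055 - (-0.170495)·(-0.885055 - -1.180000)/(-0.170495 - (-0.729400)) = -0.795081; f(x_3) = 0.034632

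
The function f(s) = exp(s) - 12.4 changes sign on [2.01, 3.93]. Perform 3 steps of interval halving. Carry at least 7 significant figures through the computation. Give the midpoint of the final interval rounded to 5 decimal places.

2.61000

f(2.010000) = -4.936683, f(3.930000) = 38.506978 (opposite signs)
step 1: m = 2.970000, f(m) = 7.091920 > 0 → root in [2.010000, 2.970000]
step 2: m = 2.490000, f(m) = -0.338724 < 0 → root in [2.490000, 2.970000]
step 3: m = 2.730000, f(m) = 2.932887 > 0 → root in [2.490000, 2.730000]
Midpoint of [2.490000, 2.730000] = 2.610000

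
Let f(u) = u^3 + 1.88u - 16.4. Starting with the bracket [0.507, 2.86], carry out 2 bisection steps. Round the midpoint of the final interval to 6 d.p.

f(0.507000) = -15.316516, f(2.860000) = 12.370456 (opposite signs)
step 1: m = 1.683500, f(m) = -8.463691 < 0 → root in [1.683500, 2.860000]
step 2: m = 2.271750, f(m) = -0.404953 < 0 → root in [2.271750, 2.860000]
Midpoint of [2.271750, 2.860000] = 2.565875

2.565875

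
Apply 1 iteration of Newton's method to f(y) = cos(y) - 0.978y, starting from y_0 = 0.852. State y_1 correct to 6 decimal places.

0.751008

f'(y) = -sin(y) - 0.978
y_0 = 0.852000: f = -0.174777, f' = -1.730599 → y_1 = 0.852000 - (-0.174777)/(-1.730599) = 0.751008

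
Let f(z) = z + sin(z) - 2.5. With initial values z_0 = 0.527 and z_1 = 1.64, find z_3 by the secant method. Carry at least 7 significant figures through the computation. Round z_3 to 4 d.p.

Secant update: z_(k+1) = z_k − f(z_k)·(z_k − z_(k-1))/(f(z_k) − f(z_(k-1))).
f(z_0) = -1.470057, f(z_1) = 0.137606
z_2 = 1.640000 - (0.137606)·(1.640000 - 0.527000)/(0.137606 - (-1.470057)) = 1.544734; f(z_2) = 0.044394
z_3 = 1.544734 - (0.044394)·(1.544734 - 1.640000)/(0.044394 - (0.137606)) = 1.499361; f(z_3) = -0.003189

1.4994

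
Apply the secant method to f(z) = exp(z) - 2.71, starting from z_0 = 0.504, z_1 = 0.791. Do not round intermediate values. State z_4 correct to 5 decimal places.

0.99678

f(z_0) = -1.054671, f(z_1) = -0.504399
z_2 = 0.791000 - (-0.504399)·(0.791000 - 0.504000)/(-0.504399 - (-1.054671)) = 1.054075; f(z_2) = 0.159319
z_3 = 1.054075 - (0.159319)·(1.054075 - 0.791000)/(0.159319 - (-0.504399)) = 0.990926; f(z_3) = -0.016272
z_4 = 0.990926 - (-0.016272)·(0.990926 - 1.054075)/(-0.016272 - (0.159319)) = 0.996778; f(z_4) = -0.000462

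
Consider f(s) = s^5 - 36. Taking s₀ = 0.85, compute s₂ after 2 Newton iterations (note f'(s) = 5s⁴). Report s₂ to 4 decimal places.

s_0 = 0.850000: f = -35.556295, f' = 2.610031 → s_1 = 0.850000 - (-35.556295)/(2.610031) = 14.472938
s_1 = 14.472938: f = 634978.370733, f' = 219379.906637 → s_2 = 14.472938 - (634978.370733)/(219379.906637) = 11.578515

11.5785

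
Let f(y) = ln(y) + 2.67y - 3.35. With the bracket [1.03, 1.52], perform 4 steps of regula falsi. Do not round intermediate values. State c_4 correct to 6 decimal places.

False-position update: c = (a·f(b) − b·f(a))/(f(b) − f(a)); replace the endpoint whose sign matches f(c).
f(1.030000) = -0.570341, f(1.520000) = 1.127110
step 1: c = 1.194639, f(c) = 0.017531 > 0 → new bracket [1.030000, 1.194639]
step 2: c = 1.189730, f(c) = 0.000304 > 0 → new bracket [1.030000, 1.189730]
step 3: c = 1.189644, f(c) = 0.000005 > 0 → new bracket [1.030000, 1.189644]
step 4: c = 1.189643, f(c) = 0.000000 > 0 → new bracket [1.030000, 1.189643]

1.189643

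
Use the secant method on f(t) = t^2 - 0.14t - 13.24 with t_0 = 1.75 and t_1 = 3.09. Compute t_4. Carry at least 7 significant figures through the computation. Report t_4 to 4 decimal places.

3.7086

f(t_0) = -10.422500, f(t_1) = -4.124500
t_2 = 3.090000 - (-4.124500)·(3.090000 - 1.750000)/(-4.124500 - (-10.422500)) = 3.967553; f(t_2) = 1.946021
t_3 = 3.967553 - (1.946021)·(3.967553 - 3.090000)/(1.946021 - (-4.124500)) = 3.686237; f(t_3) = -0.167731
t_4 = 3.686237 - (-0.167731)·(3.686237 - 3.967553)/(-0.167731 - (1.946021)) = 3.708560; f(t_4) = -0.005782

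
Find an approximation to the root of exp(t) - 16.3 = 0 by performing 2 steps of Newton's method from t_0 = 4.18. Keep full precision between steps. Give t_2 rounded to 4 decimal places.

f'(t) = exp(t)
t_0 = 4.180000: f = 49.065853, f' = 65.365853 → t_1 = 4.180000 - (49.065853)/(65.365853) = 3.429366
t_1 = 3.429366: f = 14.557063, f' = 30.857063 → t_2 = 3.429366 - (14.557063)/(30.857063) = 2.957608

2.9576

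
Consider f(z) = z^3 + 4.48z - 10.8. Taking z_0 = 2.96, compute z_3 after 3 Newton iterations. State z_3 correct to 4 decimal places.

1.5634

f'(z) = 3z^2 + 4.48
z_0 = 2.960000: f = 28.395136, f' = 30.764800 → z_1 = 2.960000 - (28.395136)/(30.764800) = 2.037025
z_1 = 2.037025: f = 6.778451, f' = 16.928415 → z_2 = 2.037025 - (6.778451)/(16.928415) = 1.636607
z_2 = 1.636607: f = 0.915618, f' = 12.515444 → z_3 = 1.636607 - (0.915618)/(12.515444) = 1.563448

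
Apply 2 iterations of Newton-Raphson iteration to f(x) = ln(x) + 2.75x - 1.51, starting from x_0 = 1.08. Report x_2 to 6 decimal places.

f'(x) = 1/x + 2.75
x_0 = 1.080000: f = 1.536961, f' = 3.675926 → x_1 = 1.080000 - (1.536961)/(3.675926) = 0.661885
x_1 = 0.661885: f = -0.102481, f' = 4.260837 → x_2 = 0.661885 - (-0.102481)/(4.260837) = 0.685937

0.685937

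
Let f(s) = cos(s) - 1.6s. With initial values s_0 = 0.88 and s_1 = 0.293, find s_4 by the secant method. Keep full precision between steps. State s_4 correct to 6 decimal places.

Secant update: s_(k+1) = s_k − f(s_k)·(s_k − s_(k-1))/(f(s_k) − f(s_(k-1))).
f(s_0) = -0.770849, f(s_1) = 0.488582
s_2 = 0.293000 - (0.488582)·(0.293000 - 0.880000)/(0.488582 - (-0.770849)) = 0.520720; f(s_2) = 0.034309
s_3 = 0.520720 - (0.034309)·(0.520720 - 0.293000)/(0.034309 - (0.488582)) = 0.537919; f(s_3) = -0.001893
s_4 = 0.537919 - (-0.001893)·(0.537919 - 0.520720)/(-0.001893 - (0.034309)) = 0.537019; f(s_4) = 0.000006

0.537019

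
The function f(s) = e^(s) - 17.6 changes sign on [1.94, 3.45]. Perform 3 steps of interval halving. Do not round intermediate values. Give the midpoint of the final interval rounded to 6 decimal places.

f(1.940000) = -10.641249, f(3.450000) = 13.900392 (opposite signs)
step 1: m = 2.695000, f(m) = -2.794481 < 0 → root in [2.695000, 3.450000]
step 2: m = 3.072500, f(m) = 3.995825 > 0 → root in [2.695000, 3.072500]
step 3: m = 2.883750, f(m) = 0.281202 > 0 → root in [2.695000, 2.883750]
Midpoint of [2.695000, 2.883750] = 2.789375

2.789375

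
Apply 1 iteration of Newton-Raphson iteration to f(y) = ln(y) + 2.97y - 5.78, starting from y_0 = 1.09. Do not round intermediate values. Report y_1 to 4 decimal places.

1.7219

f'(y) = 1/y + 2.97
y_0 = 1.090000: f = -2.456522, f' = 3.887431 → y_1 = 1.090000 - (-2.456522)/(3.887431) = 1.721914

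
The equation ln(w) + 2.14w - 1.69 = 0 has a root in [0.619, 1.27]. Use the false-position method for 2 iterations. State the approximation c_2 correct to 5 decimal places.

False-position update: c = (a·f(b) − b·f(a))/(f(b) − f(a)); replace the endpoint whose sign matches f(c).
f(0.619000) = -0.844990, f(1.270000) = 1.266817
step 1: c = 0.879482, f(c) = 0.063671 > 0 → new bracket [0.619000, 0.879482]
step 2: c = 0.861230, f(c) = 0.003639 > 0 → new bracket [0.619000, 0.861230]

0.86123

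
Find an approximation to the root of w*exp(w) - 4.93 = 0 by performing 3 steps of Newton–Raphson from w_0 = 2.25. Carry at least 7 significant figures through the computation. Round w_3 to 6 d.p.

1.324512

f'(w) = (w+1)*exp(w)
w_0 = 2.250000: f = 16.417406, f' = 30.835141 → w_1 = 2.250000 - (16.417406)/(30.835141) = 1.717575
w_1 = 1.717575: f = 4.638612, f' = 15.139613 → w_2 = 1.717575 - (4.638612)/(15.139613) = 1.411186
w_2 = 1.411186: f = 0.857012, f' = 9.887827 → w_3 = 1.411186 - (0.857012)/(9.887827) = 1.324512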